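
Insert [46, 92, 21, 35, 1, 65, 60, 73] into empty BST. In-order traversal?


Insert 46: root
Insert 92: R from 46
Insert 21: L from 46
Insert 35: L from 46 -> R from 21
Insert 1: L from 46 -> L from 21
Insert 65: R from 46 -> L from 92
Insert 60: R from 46 -> L from 92 -> L from 65
Insert 73: R from 46 -> L from 92 -> R from 65

In-order: [1, 21, 35, 46, 60, 65, 73, 92]


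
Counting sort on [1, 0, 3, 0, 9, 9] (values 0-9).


Input: [1, 0, 3, 0, 9, 9]
Counts: [2, 1, 0, 1, 0, 0, 0, 0, 0, 2]

Sorted: [0, 0, 1, 3, 9, 9]


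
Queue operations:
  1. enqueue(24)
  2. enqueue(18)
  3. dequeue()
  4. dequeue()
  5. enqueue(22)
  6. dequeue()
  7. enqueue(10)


enqueue(24) -> [24]
enqueue(18) -> [24, 18]
dequeue()->24, [18]
dequeue()->18, []
enqueue(22) -> [22]
dequeue()->22, []
enqueue(10) -> [10]

Final queue: [10]


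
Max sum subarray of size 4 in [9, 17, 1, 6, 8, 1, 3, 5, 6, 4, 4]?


[0:4]: 33
[1:5]: 32
[2:6]: 16
[3:7]: 18
[4:8]: 17
[5:9]: 15
[6:10]: 18
[7:11]: 19

Max: 33 at [0:4]


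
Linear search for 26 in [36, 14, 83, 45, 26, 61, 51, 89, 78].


i=0: 36!=26
i=1: 14!=26
i=2: 83!=26
i=3: 45!=26
i=4: 26==26 found!

Found at 4, 5 comps


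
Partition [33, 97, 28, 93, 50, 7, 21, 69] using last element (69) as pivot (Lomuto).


Pivot: 69
  33 <= 69: advance i (no swap)
  28 <= 69: swap -> [33, 28, 97, 93, 50, 7, 21, 69]
  50 <= 69: swap -> [33, 28, 50, 93, 97, 7, 21, 69]
  7 <= 69: swap -> [33, 28, 50, 7, 97, 93, 21, 69]
  21 <= 69: swap -> [33, 28, 50, 7, 21, 93, 97, 69]
Place pivot at 5: [33, 28, 50, 7, 21, 69, 97, 93]

Partitioned: [33, 28, 50, 7, 21, 69, 97, 93]


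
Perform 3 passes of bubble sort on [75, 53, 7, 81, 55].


Initial: [75, 53, 7, 81, 55]
Pass 1: [53, 7, 75, 55, 81] (3 swaps)
Pass 2: [7, 53, 55, 75, 81] (2 swaps)
Pass 3: [7, 53, 55, 75, 81] (0 swaps)

After 3 passes: [7, 53, 55, 75, 81]


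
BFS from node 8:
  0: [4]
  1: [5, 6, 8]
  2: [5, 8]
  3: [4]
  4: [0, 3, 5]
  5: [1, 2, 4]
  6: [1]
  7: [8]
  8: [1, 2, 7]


Visit 8, enqueue [1, 2, 7]
Visit 1, enqueue [5, 6]
Visit 2, enqueue []
Visit 7, enqueue []
Visit 5, enqueue [4]
Visit 6, enqueue []
Visit 4, enqueue [0, 3]
Visit 0, enqueue []
Visit 3, enqueue []

BFS order: [8, 1, 2, 7, 5, 6, 4, 0, 3]


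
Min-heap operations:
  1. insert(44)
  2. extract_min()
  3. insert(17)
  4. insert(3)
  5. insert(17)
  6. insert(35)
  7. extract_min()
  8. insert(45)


insert(44) -> [44]
extract_min()->44, []
insert(17) -> [17]
insert(3) -> [3, 17]
insert(17) -> [3, 17, 17]
insert(35) -> [3, 17, 17, 35]
extract_min()->3, [17, 17, 35]
insert(45) -> [17, 17, 35, 45]

Final heap: [17, 17, 35, 45]


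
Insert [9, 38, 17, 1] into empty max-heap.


Insert 9: [9]
Insert 38: [38, 9]
Insert 17: [38, 9, 17]
Insert 1: [38, 9, 17, 1]

Final heap: [38, 9, 17, 1]


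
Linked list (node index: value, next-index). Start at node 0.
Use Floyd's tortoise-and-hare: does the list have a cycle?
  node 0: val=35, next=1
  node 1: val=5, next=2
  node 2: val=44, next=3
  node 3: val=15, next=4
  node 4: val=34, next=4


Floyd's tortoise (slow, +1) and hare (fast, +2):
  init: slow=0, fast=0
  step 1: slow=1, fast=2
  step 2: slow=2, fast=4
  step 3: slow=3, fast=4
  step 4: slow=4, fast=4
  slow == fast at node 4: cycle detected

Cycle: yes


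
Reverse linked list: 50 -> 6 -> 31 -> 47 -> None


Step 1: curr=50, set curr.next=prev(None) | reversed so far: 50
Step 2: curr=6, set curr.next=prev(50) | reversed so far: 6 -> 50
Step 3: curr=31, set curr.next=prev(6) | reversed so far: 31 -> 6 -> 50
Step 4: curr=47, set curr.next=prev(31) | reversed so far: 47 -> 31 -> 6 -> 50

47 -> 31 -> 6 -> 50 -> None


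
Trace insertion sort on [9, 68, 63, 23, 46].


Initial: [9, 68, 63, 23, 46]
Insert 68: [9, 68, 63, 23, 46]
Insert 63: [9, 63, 68, 23, 46]
Insert 23: [9, 23, 63, 68, 46]
Insert 46: [9, 23, 46, 63, 68]

Sorted: [9, 23, 46, 63, 68]


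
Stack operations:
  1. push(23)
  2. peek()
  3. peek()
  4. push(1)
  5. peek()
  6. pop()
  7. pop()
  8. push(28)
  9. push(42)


push(23) -> [23]
peek()->23
peek()->23
push(1) -> [23, 1]
peek()->1
pop()->1, [23]
pop()->23, []
push(28) -> [28]
push(42) -> [28, 42]

Final stack: [28, 42]


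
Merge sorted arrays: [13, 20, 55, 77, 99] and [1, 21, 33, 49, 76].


Take 1 from B
Take 13 from A
Take 20 from A
Take 21 from B
Take 33 from B
Take 49 from B
Take 55 from A
Take 76 from B

Merged: [1, 13, 20, 21, 33, 49, 55, 76, 77, 99]


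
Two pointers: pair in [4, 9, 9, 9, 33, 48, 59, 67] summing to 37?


lo=0(4)+hi=7(67)=71
lo=0(4)+hi=6(59)=63
lo=0(4)+hi=5(48)=52
lo=0(4)+hi=4(33)=37

Yes: 4+33=37


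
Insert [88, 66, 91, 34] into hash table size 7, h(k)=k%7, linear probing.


Insert 88: h=4 -> slot 4
Insert 66: h=3 -> slot 3
Insert 91: h=0 -> slot 0
Insert 34: h=6 -> slot 6

Table: [91, None, None, 66, 88, None, 34]


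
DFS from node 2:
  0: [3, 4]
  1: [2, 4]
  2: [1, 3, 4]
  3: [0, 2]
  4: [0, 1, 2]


Visit 2, push [4, 3, 1]
Visit 1, push [4]
Visit 4, push [0]
Visit 0, push [3]
Visit 3, push []

DFS order: [2, 1, 4, 0, 3]


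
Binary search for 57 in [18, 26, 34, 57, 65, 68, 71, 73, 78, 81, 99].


Step 1: lo=0, hi=10, mid=5, val=68
Step 2: lo=0, hi=4, mid=2, val=34
Step 3: lo=3, hi=4, mid=3, val=57

Found at index 3


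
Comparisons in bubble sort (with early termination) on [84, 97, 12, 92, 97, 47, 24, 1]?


Algorithm: bubble sort (with early termination)
Input: [84, 97, 12, 92, 97, 47, 24, 1]
Sorted: [1, 12, 24, 47, 84, 92, 97, 97]

28


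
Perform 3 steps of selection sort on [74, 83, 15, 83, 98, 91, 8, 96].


Initial: [74, 83, 15, 83, 98, 91, 8, 96]
Step 1: min=8 at 6
  Swap: [8, 83, 15, 83, 98, 91, 74, 96]
Step 2: min=15 at 2
  Swap: [8, 15, 83, 83, 98, 91, 74, 96]
Step 3: min=74 at 6
  Swap: [8, 15, 74, 83, 98, 91, 83, 96]

After 3 steps: [8, 15, 74, 83, 98, 91, 83, 96]


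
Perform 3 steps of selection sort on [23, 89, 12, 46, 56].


Initial: [23, 89, 12, 46, 56]
Step 1: min=12 at 2
  Swap: [12, 89, 23, 46, 56]
Step 2: min=23 at 2
  Swap: [12, 23, 89, 46, 56]
Step 3: min=46 at 3
  Swap: [12, 23, 46, 89, 56]

After 3 steps: [12, 23, 46, 89, 56]


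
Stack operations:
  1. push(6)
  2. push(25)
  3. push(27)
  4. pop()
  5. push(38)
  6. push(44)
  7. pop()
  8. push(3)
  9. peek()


push(6) -> [6]
push(25) -> [6, 25]
push(27) -> [6, 25, 27]
pop()->27, [6, 25]
push(38) -> [6, 25, 38]
push(44) -> [6, 25, 38, 44]
pop()->44, [6, 25, 38]
push(3) -> [6, 25, 38, 3]
peek()->3

Final stack: [6, 25, 38, 3]


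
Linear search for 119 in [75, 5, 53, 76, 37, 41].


i=0: 75!=119
i=1: 5!=119
i=2: 53!=119
i=3: 76!=119
i=4: 37!=119
i=5: 41!=119

Not found, 6 comps


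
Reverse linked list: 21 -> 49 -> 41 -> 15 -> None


Step 1: curr=21, set curr.next=prev(None) | reversed so far: 21
Step 2: curr=49, set curr.next=prev(21) | reversed so far: 49 -> 21
Step 3: curr=41, set curr.next=prev(49) | reversed so far: 41 -> 49 -> 21
Step 4: curr=15, set curr.next=prev(41) | reversed so far: 15 -> 41 -> 49 -> 21

15 -> 41 -> 49 -> 21 -> None


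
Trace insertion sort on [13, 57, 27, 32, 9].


Initial: [13, 57, 27, 32, 9]
Insert 57: [13, 57, 27, 32, 9]
Insert 27: [13, 27, 57, 32, 9]
Insert 32: [13, 27, 32, 57, 9]
Insert 9: [9, 13, 27, 32, 57]

Sorted: [9, 13, 27, 32, 57]


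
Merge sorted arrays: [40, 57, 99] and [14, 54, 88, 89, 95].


Take 14 from B
Take 40 from A
Take 54 from B
Take 57 from A
Take 88 from B
Take 89 from B
Take 95 from B

Merged: [14, 40, 54, 57, 88, 89, 95, 99]


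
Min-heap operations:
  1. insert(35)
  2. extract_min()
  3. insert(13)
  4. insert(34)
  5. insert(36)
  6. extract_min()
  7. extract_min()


insert(35) -> [35]
extract_min()->35, []
insert(13) -> [13]
insert(34) -> [13, 34]
insert(36) -> [13, 34, 36]
extract_min()->13, [34, 36]
extract_min()->34, [36]

Final heap: [36]


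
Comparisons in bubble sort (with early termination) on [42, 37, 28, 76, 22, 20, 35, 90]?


Algorithm: bubble sort (with early termination)
Input: [42, 37, 28, 76, 22, 20, 35, 90]
Sorted: [20, 22, 28, 35, 37, 42, 76, 90]

27


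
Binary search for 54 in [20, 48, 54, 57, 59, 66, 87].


Step 1: lo=0, hi=6, mid=3, val=57
Step 2: lo=0, hi=2, mid=1, val=48
Step 3: lo=2, hi=2, mid=2, val=54

Found at index 2


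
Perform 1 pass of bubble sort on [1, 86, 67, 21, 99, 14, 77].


Initial: [1, 86, 67, 21, 99, 14, 77]
Pass 1: [1, 67, 21, 86, 14, 77, 99] (4 swaps)

After 1 pass: [1, 67, 21, 86, 14, 77, 99]


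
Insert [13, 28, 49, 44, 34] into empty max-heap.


Insert 13: [13]
Insert 28: [28, 13]
Insert 49: [49, 13, 28]
Insert 44: [49, 44, 28, 13]
Insert 34: [49, 44, 28, 13, 34]

Final heap: [49, 44, 28, 13, 34]


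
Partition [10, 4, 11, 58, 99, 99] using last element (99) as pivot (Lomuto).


Pivot: 99
  10 <= 99: advance i (no swap)
  4 <= 99: advance i (no swap)
  11 <= 99: advance i (no swap)
  58 <= 99: advance i (no swap)
  99 <= 99: advance i (no swap)
Place pivot at 5: [10, 4, 11, 58, 99, 99]

Partitioned: [10, 4, 11, 58, 99, 99]


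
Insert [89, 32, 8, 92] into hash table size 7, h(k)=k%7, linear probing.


Insert 89: h=5 -> slot 5
Insert 32: h=4 -> slot 4
Insert 8: h=1 -> slot 1
Insert 92: h=1, 1 probes -> slot 2

Table: [None, 8, 92, None, 32, 89, None]


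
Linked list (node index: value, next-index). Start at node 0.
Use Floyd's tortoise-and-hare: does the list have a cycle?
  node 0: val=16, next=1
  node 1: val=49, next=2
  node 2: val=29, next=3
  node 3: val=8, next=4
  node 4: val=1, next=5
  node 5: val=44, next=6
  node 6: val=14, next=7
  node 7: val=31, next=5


Floyd's tortoise (slow, +1) and hare (fast, +2):
  init: slow=0, fast=0
  step 1: slow=1, fast=2
  step 2: slow=2, fast=4
  step 3: slow=3, fast=6
  step 4: slow=4, fast=5
  step 5: slow=5, fast=7
  step 6: slow=6, fast=6
  slow == fast at node 6: cycle detected

Cycle: yes


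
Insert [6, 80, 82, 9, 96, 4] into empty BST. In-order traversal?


Insert 6: root
Insert 80: R from 6
Insert 82: R from 6 -> R from 80
Insert 9: R from 6 -> L from 80
Insert 96: R from 6 -> R from 80 -> R from 82
Insert 4: L from 6

In-order: [4, 6, 9, 80, 82, 96]


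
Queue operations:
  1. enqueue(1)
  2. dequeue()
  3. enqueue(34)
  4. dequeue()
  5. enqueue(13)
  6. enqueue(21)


enqueue(1) -> [1]
dequeue()->1, []
enqueue(34) -> [34]
dequeue()->34, []
enqueue(13) -> [13]
enqueue(21) -> [13, 21]

Final queue: [13, 21]


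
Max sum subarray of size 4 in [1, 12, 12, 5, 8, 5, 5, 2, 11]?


[0:4]: 30
[1:5]: 37
[2:6]: 30
[3:7]: 23
[4:8]: 20
[5:9]: 23

Max: 37 at [1:5]


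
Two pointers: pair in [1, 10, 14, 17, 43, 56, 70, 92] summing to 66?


lo=0(1)+hi=7(92)=93
lo=0(1)+hi=6(70)=71
lo=0(1)+hi=5(56)=57
lo=1(10)+hi=5(56)=66

Yes: 10+56=66


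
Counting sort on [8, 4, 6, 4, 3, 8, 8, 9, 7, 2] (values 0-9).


Input: [8, 4, 6, 4, 3, 8, 8, 9, 7, 2]
Counts: [0, 0, 1, 1, 2, 0, 1, 1, 3, 1]

Sorted: [2, 3, 4, 4, 6, 7, 8, 8, 8, 9]


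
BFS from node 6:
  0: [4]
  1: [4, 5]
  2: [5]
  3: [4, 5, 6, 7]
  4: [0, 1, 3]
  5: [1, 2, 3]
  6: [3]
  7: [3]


Visit 6, enqueue [3]
Visit 3, enqueue [4, 5, 7]
Visit 4, enqueue [0, 1]
Visit 5, enqueue [2]
Visit 7, enqueue []
Visit 0, enqueue []
Visit 1, enqueue []
Visit 2, enqueue []

BFS order: [6, 3, 4, 5, 7, 0, 1, 2]


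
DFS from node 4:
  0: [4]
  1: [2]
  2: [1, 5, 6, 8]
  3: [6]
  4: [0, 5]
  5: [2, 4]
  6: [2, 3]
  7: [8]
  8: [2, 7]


Visit 4, push [5, 0]
Visit 0, push []
Visit 5, push [2]
Visit 2, push [8, 6, 1]
Visit 1, push []
Visit 6, push [3]
Visit 3, push []
Visit 8, push [7]
Visit 7, push []

DFS order: [4, 0, 5, 2, 1, 6, 3, 8, 7]


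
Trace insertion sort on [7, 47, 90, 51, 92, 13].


Initial: [7, 47, 90, 51, 92, 13]
Insert 47: [7, 47, 90, 51, 92, 13]
Insert 90: [7, 47, 90, 51, 92, 13]
Insert 51: [7, 47, 51, 90, 92, 13]
Insert 92: [7, 47, 51, 90, 92, 13]
Insert 13: [7, 13, 47, 51, 90, 92]

Sorted: [7, 13, 47, 51, 90, 92]


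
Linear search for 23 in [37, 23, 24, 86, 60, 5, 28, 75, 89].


i=0: 37!=23
i=1: 23==23 found!

Found at 1, 2 comps


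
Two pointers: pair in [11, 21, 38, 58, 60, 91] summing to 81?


lo=0(11)+hi=5(91)=102
lo=0(11)+hi=4(60)=71
lo=1(21)+hi=4(60)=81

Yes: 21+60=81


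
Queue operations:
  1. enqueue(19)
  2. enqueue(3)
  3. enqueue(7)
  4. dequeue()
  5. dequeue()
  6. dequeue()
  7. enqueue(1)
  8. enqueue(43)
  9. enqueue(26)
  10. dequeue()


enqueue(19) -> [19]
enqueue(3) -> [19, 3]
enqueue(7) -> [19, 3, 7]
dequeue()->19, [3, 7]
dequeue()->3, [7]
dequeue()->7, []
enqueue(1) -> [1]
enqueue(43) -> [1, 43]
enqueue(26) -> [1, 43, 26]
dequeue()->1, [43, 26]

Final queue: [43, 26]


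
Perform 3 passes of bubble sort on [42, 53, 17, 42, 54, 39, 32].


Initial: [42, 53, 17, 42, 54, 39, 32]
Pass 1: [42, 17, 42, 53, 39, 32, 54] (4 swaps)
Pass 2: [17, 42, 42, 39, 32, 53, 54] (3 swaps)
Pass 3: [17, 42, 39, 32, 42, 53, 54] (2 swaps)

After 3 passes: [17, 42, 39, 32, 42, 53, 54]


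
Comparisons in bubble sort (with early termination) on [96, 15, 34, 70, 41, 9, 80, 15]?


Algorithm: bubble sort (with early termination)
Input: [96, 15, 34, 70, 41, 9, 80, 15]
Sorted: [9, 15, 15, 34, 41, 70, 80, 96]

27


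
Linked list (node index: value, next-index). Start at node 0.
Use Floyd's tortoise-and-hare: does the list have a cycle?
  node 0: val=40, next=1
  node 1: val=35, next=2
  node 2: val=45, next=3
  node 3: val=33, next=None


Floyd's tortoise (slow, +1) and hare (fast, +2):
  init: slow=0, fast=0
  step 1: slow=1, fast=2
  step 2: fast 2->3->None, no cycle

Cycle: no


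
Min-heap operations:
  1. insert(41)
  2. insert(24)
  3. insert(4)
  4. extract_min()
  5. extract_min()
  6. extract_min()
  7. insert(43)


insert(41) -> [41]
insert(24) -> [24, 41]
insert(4) -> [4, 41, 24]
extract_min()->4, [24, 41]
extract_min()->24, [41]
extract_min()->41, []
insert(43) -> [43]

Final heap: [43]


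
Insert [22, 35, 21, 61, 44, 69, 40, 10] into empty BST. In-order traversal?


Insert 22: root
Insert 35: R from 22
Insert 21: L from 22
Insert 61: R from 22 -> R from 35
Insert 44: R from 22 -> R from 35 -> L from 61
Insert 69: R from 22 -> R from 35 -> R from 61
Insert 40: R from 22 -> R from 35 -> L from 61 -> L from 44
Insert 10: L from 22 -> L from 21

In-order: [10, 21, 22, 35, 40, 44, 61, 69]


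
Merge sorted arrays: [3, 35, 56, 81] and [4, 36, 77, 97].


Take 3 from A
Take 4 from B
Take 35 from A
Take 36 from B
Take 56 from A
Take 77 from B
Take 81 from A

Merged: [3, 4, 35, 36, 56, 77, 81, 97]


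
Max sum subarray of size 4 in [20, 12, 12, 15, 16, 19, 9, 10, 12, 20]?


[0:4]: 59
[1:5]: 55
[2:6]: 62
[3:7]: 59
[4:8]: 54
[5:9]: 50
[6:10]: 51

Max: 62 at [2:6]


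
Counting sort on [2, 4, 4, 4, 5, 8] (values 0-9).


Input: [2, 4, 4, 4, 5, 8]
Counts: [0, 0, 1, 0, 3, 1, 0, 0, 1, 0]

Sorted: [2, 4, 4, 4, 5, 8]


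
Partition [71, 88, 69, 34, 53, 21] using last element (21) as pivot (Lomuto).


Pivot: 21
Place pivot at 0: [21, 88, 69, 34, 53, 71]

Partitioned: [21, 88, 69, 34, 53, 71]


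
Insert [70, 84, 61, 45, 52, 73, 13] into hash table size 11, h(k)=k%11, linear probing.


Insert 70: h=4 -> slot 4
Insert 84: h=7 -> slot 7
Insert 61: h=6 -> slot 6
Insert 45: h=1 -> slot 1
Insert 52: h=8 -> slot 8
Insert 73: h=7, 2 probes -> slot 9
Insert 13: h=2 -> slot 2

Table: [None, 45, 13, None, 70, None, 61, 84, 52, 73, None]


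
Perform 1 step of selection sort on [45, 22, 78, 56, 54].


Initial: [45, 22, 78, 56, 54]
Step 1: min=22 at 1
  Swap: [22, 45, 78, 56, 54]

After 1 step: [22, 45, 78, 56, 54]


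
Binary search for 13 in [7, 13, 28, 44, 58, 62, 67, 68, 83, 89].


Step 1: lo=0, hi=9, mid=4, val=58
Step 2: lo=0, hi=3, mid=1, val=13

Found at index 1


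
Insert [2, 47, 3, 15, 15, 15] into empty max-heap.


Insert 2: [2]
Insert 47: [47, 2]
Insert 3: [47, 2, 3]
Insert 15: [47, 15, 3, 2]
Insert 15: [47, 15, 3, 2, 15]
Insert 15: [47, 15, 15, 2, 15, 3]

Final heap: [47, 15, 15, 2, 15, 3]


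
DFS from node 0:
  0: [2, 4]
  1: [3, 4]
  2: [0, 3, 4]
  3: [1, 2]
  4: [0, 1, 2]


Visit 0, push [4, 2]
Visit 2, push [4, 3]
Visit 3, push [1]
Visit 1, push [4]
Visit 4, push []

DFS order: [0, 2, 3, 1, 4]


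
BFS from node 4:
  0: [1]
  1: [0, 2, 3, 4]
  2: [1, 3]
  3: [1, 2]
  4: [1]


Visit 4, enqueue [1]
Visit 1, enqueue [0, 2, 3]
Visit 0, enqueue []
Visit 2, enqueue []
Visit 3, enqueue []

BFS order: [4, 1, 0, 2, 3]


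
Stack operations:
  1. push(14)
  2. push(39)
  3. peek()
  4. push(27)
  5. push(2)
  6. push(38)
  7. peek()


push(14) -> [14]
push(39) -> [14, 39]
peek()->39
push(27) -> [14, 39, 27]
push(2) -> [14, 39, 27, 2]
push(38) -> [14, 39, 27, 2, 38]
peek()->38

Final stack: [14, 39, 27, 2, 38]


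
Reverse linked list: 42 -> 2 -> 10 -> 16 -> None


Step 1: curr=42, set curr.next=prev(None) | reversed so far: 42
Step 2: curr=2, set curr.next=prev(42) | reversed so far: 2 -> 42
Step 3: curr=10, set curr.next=prev(2) | reversed so far: 10 -> 2 -> 42
Step 4: curr=16, set curr.next=prev(10) | reversed so far: 16 -> 10 -> 2 -> 42

16 -> 10 -> 2 -> 42 -> None


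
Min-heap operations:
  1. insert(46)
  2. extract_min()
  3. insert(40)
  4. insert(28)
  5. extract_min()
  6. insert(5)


insert(46) -> [46]
extract_min()->46, []
insert(40) -> [40]
insert(28) -> [28, 40]
extract_min()->28, [40]
insert(5) -> [5, 40]

Final heap: [5, 40]


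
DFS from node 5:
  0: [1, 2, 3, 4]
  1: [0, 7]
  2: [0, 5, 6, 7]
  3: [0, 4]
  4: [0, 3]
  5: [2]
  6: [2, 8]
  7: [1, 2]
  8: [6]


Visit 5, push [2]
Visit 2, push [7, 6, 0]
Visit 0, push [4, 3, 1]
Visit 1, push [7]
Visit 7, push []
Visit 3, push [4]
Visit 4, push []
Visit 6, push [8]
Visit 8, push []

DFS order: [5, 2, 0, 1, 7, 3, 4, 6, 8]


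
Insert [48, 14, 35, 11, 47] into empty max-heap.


Insert 48: [48]
Insert 14: [48, 14]
Insert 35: [48, 14, 35]
Insert 11: [48, 14, 35, 11]
Insert 47: [48, 47, 35, 11, 14]

Final heap: [48, 47, 35, 11, 14]


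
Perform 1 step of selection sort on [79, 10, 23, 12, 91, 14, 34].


Initial: [79, 10, 23, 12, 91, 14, 34]
Step 1: min=10 at 1
  Swap: [10, 79, 23, 12, 91, 14, 34]

After 1 step: [10, 79, 23, 12, 91, 14, 34]


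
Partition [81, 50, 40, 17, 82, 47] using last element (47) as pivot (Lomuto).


Pivot: 47
  40 <= 47: swap -> [40, 50, 81, 17, 82, 47]
  17 <= 47: swap -> [40, 17, 81, 50, 82, 47]
Place pivot at 2: [40, 17, 47, 50, 82, 81]

Partitioned: [40, 17, 47, 50, 82, 81]


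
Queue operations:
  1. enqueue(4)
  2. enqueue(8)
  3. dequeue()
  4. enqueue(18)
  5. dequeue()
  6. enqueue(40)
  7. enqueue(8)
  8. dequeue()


enqueue(4) -> [4]
enqueue(8) -> [4, 8]
dequeue()->4, [8]
enqueue(18) -> [8, 18]
dequeue()->8, [18]
enqueue(40) -> [18, 40]
enqueue(8) -> [18, 40, 8]
dequeue()->18, [40, 8]

Final queue: [40, 8]


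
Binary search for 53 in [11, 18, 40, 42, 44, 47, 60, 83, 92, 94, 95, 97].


Step 1: lo=0, hi=11, mid=5, val=47
Step 2: lo=6, hi=11, mid=8, val=92
Step 3: lo=6, hi=7, mid=6, val=60

Not found


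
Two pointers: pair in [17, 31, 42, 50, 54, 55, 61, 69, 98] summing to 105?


lo=0(17)+hi=8(98)=115
lo=0(17)+hi=7(69)=86
lo=1(31)+hi=7(69)=100
lo=2(42)+hi=7(69)=111
lo=2(42)+hi=6(61)=103
lo=3(50)+hi=6(61)=111
lo=3(50)+hi=5(55)=105

Yes: 50+55=105


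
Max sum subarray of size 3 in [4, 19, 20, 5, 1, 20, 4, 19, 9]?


[0:3]: 43
[1:4]: 44
[2:5]: 26
[3:6]: 26
[4:7]: 25
[5:8]: 43
[6:9]: 32

Max: 44 at [1:4]


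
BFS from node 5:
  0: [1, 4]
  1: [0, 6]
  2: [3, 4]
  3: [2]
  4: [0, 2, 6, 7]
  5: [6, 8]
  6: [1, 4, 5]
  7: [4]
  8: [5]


Visit 5, enqueue [6, 8]
Visit 6, enqueue [1, 4]
Visit 8, enqueue []
Visit 1, enqueue [0]
Visit 4, enqueue [2, 7]
Visit 0, enqueue []
Visit 2, enqueue [3]
Visit 7, enqueue []
Visit 3, enqueue []

BFS order: [5, 6, 8, 1, 4, 0, 2, 7, 3]


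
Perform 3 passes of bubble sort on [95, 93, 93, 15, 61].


Initial: [95, 93, 93, 15, 61]
Pass 1: [93, 93, 15, 61, 95] (4 swaps)
Pass 2: [93, 15, 61, 93, 95] (2 swaps)
Pass 3: [15, 61, 93, 93, 95] (2 swaps)

After 3 passes: [15, 61, 93, 93, 95]


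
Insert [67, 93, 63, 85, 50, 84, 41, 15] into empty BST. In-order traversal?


Insert 67: root
Insert 93: R from 67
Insert 63: L from 67
Insert 85: R from 67 -> L from 93
Insert 50: L from 67 -> L from 63
Insert 84: R from 67 -> L from 93 -> L from 85
Insert 41: L from 67 -> L from 63 -> L from 50
Insert 15: L from 67 -> L from 63 -> L from 50 -> L from 41

In-order: [15, 41, 50, 63, 67, 84, 85, 93]


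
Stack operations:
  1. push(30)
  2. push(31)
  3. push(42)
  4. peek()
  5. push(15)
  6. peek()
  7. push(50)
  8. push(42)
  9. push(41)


push(30) -> [30]
push(31) -> [30, 31]
push(42) -> [30, 31, 42]
peek()->42
push(15) -> [30, 31, 42, 15]
peek()->15
push(50) -> [30, 31, 42, 15, 50]
push(42) -> [30, 31, 42, 15, 50, 42]
push(41) -> [30, 31, 42, 15, 50, 42, 41]

Final stack: [30, 31, 42, 15, 50, 42, 41]


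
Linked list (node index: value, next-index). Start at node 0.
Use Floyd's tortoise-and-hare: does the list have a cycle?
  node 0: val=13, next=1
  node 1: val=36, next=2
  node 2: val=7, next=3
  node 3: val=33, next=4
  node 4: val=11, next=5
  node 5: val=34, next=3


Floyd's tortoise (slow, +1) and hare (fast, +2):
  init: slow=0, fast=0
  step 1: slow=1, fast=2
  step 2: slow=2, fast=4
  step 3: slow=3, fast=3
  slow == fast at node 3: cycle detected

Cycle: yes


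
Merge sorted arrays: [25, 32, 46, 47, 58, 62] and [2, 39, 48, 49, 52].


Take 2 from B
Take 25 from A
Take 32 from A
Take 39 from B
Take 46 from A
Take 47 from A
Take 48 from B
Take 49 from B
Take 52 from B

Merged: [2, 25, 32, 39, 46, 47, 48, 49, 52, 58, 62]


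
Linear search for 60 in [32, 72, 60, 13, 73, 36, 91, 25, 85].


i=0: 32!=60
i=1: 72!=60
i=2: 60==60 found!

Found at 2, 3 comps


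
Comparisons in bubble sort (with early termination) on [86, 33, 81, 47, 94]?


Algorithm: bubble sort (with early termination)
Input: [86, 33, 81, 47, 94]
Sorted: [33, 47, 81, 86, 94]

9


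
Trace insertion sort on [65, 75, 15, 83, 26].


Initial: [65, 75, 15, 83, 26]
Insert 75: [65, 75, 15, 83, 26]
Insert 15: [15, 65, 75, 83, 26]
Insert 83: [15, 65, 75, 83, 26]
Insert 26: [15, 26, 65, 75, 83]

Sorted: [15, 26, 65, 75, 83]


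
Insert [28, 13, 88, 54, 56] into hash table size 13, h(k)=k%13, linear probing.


Insert 28: h=2 -> slot 2
Insert 13: h=0 -> slot 0
Insert 88: h=10 -> slot 10
Insert 54: h=2, 1 probes -> slot 3
Insert 56: h=4 -> slot 4

Table: [13, None, 28, 54, 56, None, None, None, None, None, 88, None, None]


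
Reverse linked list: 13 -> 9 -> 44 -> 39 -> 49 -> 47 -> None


Step 1: curr=13, set curr.next=prev(None) | reversed so far: 13
Step 2: curr=9, set curr.next=prev(13) | reversed so far: 9 -> 13
Step 3: curr=44, set curr.next=prev(9) | reversed so far: 44 -> 9 -> 13
Step 4: curr=39, set curr.next=prev(44) | reversed so far: 39 -> 44 -> 9 -> 13
Step 5: curr=49, set curr.next=prev(39) | reversed so far: 49 -> 39 -> 44 -> 9 -> 13
Step 6: curr=47, set curr.next=prev(49) | reversed so far: 47 -> 49 -> 39 -> 44 -> 9 -> 13

47 -> 49 -> 39 -> 44 -> 9 -> 13 -> None


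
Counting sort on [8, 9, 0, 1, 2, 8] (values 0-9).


Input: [8, 9, 0, 1, 2, 8]
Counts: [1, 1, 1, 0, 0, 0, 0, 0, 2, 1]

Sorted: [0, 1, 2, 8, 8, 9]


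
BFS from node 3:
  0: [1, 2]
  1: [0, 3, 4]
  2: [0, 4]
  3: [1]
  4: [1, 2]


Visit 3, enqueue [1]
Visit 1, enqueue [0, 4]
Visit 0, enqueue [2]
Visit 4, enqueue []
Visit 2, enqueue []

BFS order: [3, 1, 0, 4, 2]


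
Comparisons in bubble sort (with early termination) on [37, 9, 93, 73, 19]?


Algorithm: bubble sort (with early termination)
Input: [37, 9, 93, 73, 19]
Sorted: [9, 19, 37, 73, 93]

10


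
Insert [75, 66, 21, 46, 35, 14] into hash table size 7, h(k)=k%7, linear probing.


Insert 75: h=5 -> slot 5
Insert 66: h=3 -> slot 3
Insert 21: h=0 -> slot 0
Insert 46: h=4 -> slot 4
Insert 35: h=0, 1 probes -> slot 1
Insert 14: h=0, 2 probes -> slot 2

Table: [21, 35, 14, 66, 46, 75, None]


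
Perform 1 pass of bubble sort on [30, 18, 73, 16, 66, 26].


Initial: [30, 18, 73, 16, 66, 26]
Pass 1: [18, 30, 16, 66, 26, 73] (4 swaps)

After 1 pass: [18, 30, 16, 66, 26, 73]


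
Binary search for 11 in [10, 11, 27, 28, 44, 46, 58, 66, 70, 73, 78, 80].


Step 1: lo=0, hi=11, mid=5, val=46
Step 2: lo=0, hi=4, mid=2, val=27
Step 3: lo=0, hi=1, mid=0, val=10
Step 4: lo=1, hi=1, mid=1, val=11

Found at index 1


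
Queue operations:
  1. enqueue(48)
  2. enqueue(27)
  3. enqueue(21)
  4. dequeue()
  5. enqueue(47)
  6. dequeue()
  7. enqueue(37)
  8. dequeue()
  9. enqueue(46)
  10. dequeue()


enqueue(48) -> [48]
enqueue(27) -> [48, 27]
enqueue(21) -> [48, 27, 21]
dequeue()->48, [27, 21]
enqueue(47) -> [27, 21, 47]
dequeue()->27, [21, 47]
enqueue(37) -> [21, 47, 37]
dequeue()->21, [47, 37]
enqueue(46) -> [47, 37, 46]
dequeue()->47, [37, 46]

Final queue: [37, 46]


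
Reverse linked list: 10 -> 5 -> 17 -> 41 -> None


Step 1: curr=10, set curr.next=prev(None) | reversed so far: 10
Step 2: curr=5, set curr.next=prev(10) | reversed so far: 5 -> 10
Step 3: curr=17, set curr.next=prev(5) | reversed so far: 17 -> 5 -> 10
Step 4: curr=41, set curr.next=prev(17) | reversed so far: 41 -> 17 -> 5 -> 10

41 -> 17 -> 5 -> 10 -> None


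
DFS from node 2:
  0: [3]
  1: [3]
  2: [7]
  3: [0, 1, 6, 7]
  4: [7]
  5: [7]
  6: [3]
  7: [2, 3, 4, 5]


Visit 2, push [7]
Visit 7, push [5, 4, 3]
Visit 3, push [6, 1, 0]
Visit 0, push []
Visit 1, push []
Visit 6, push []
Visit 4, push []
Visit 5, push []

DFS order: [2, 7, 3, 0, 1, 6, 4, 5]


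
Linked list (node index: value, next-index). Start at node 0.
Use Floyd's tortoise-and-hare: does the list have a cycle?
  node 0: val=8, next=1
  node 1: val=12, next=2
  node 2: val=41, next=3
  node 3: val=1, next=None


Floyd's tortoise (slow, +1) and hare (fast, +2):
  init: slow=0, fast=0
  step 1: slow=1, fast=2
  step 2: fast 2->3->None, no cycle

Cycle: no


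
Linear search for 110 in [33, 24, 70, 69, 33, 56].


i=0: 33!=110
i=1: 24!=110
i=2: 70!=110
i=3: 69!=110
i=4: 33!=110
i=5: 56!=110

Not found, 6 comps


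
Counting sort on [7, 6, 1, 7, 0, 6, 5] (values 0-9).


Input: [7, 6, 1, 7, 0, 6, 5]
Counts: [1, 1, 0, 0, 0, 1, 2, 2, 0, 0]

Sorted: [0, 1, 5, 6, 6, 7, 7]


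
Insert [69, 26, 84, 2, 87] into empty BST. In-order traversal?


Insert 69: root
Insert 26: L from 69
Insert 84: R from 69
Insert 2: L from 69 -> L from 26
Insert 87: R from 69 -> R from 84

In-order: [2, 26, 69, 84, 87]


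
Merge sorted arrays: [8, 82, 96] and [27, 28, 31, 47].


Take 8 from A
Take 27 from B
Take 28 from B
Take 31 from B
Take 47 from B

Merged: [8, 27, 28, 31, 47, 82, 96]


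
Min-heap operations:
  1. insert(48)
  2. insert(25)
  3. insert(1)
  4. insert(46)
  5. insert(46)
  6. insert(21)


insert(48) -> [48]
insert(25) -> [25, 48]
insert(1) -> [1, 48, 25]
insert(46) -> [1, 46, 25, 48]
insert(46) -> [1, 46, 25, 48, 46]
insert(21) -> [1, 46, 21, 48, 46, 25]

Final heap: [1, 46, 21, 48, 46, 25]


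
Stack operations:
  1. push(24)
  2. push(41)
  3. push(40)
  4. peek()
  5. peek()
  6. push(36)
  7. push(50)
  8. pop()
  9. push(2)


push(24) -> [24]
push(41) -> [24, 41]
push(40) -> [24, 41, 40]
peek()->40
peek()->40
push(36) -> [24, 41, 40, 36]
push(50) -> [24, 41, 40, 36, 50]
pop()->50, [24, 41, 40, 36]
push(2) -> [24, 41, 40, 36, 2]

Final stack: [24, 41, 40, 36, 2]


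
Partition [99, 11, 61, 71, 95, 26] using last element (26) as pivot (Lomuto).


Pivot: 26
  11 <= 26: swap -> [11, 99, 61, 71, 95, 26]
Place pivot at 1: [11, 26, 61, 71, 95, 99]

Partitioned: [11, 26, 61, 71, 95, 99]


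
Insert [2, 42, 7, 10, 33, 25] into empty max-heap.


Insert 2: [2]
Insert 42: [42, 2]
Insert 7: [42, 2, 7]
Insert 10: [42, 10, 7, 2]
Insert 33: [42, 33, 7, 2, 10]
Insert 25: [42, 33, 25, 2, 10, 7]

Final heap: [42, 33, 25, 2, 10, 7]


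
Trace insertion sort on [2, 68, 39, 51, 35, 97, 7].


Initial: [2, 68, 39, 51, 35, 97, 7]
Insert 68: [2, 68, 39, 51, 35, 97, 7]
Insert 39: [2, 39, 68, 51, 35, 97, 7]
Insert 51: [2, 39, 51, 68, 35, 97, 7]
Insert 35: [2, 35, 39, 51, 68, 97, 7]
Insert 97: [2, 35, 39, 51, 68, 97, 7]
Insert 7: [2, 7, 35, 39, 51, 68, 97]

Sorted: [2, 7, 35, 39, 51, 68, 97]


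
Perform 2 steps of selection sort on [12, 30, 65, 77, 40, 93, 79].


Initial: [12, 30, 65, 77, 40, 93, 79]
Step 1: min=12 at 0
  Swap: [12, 30, 65, 77, 40, 93, 79]
Step 2: min=30 at 1
  Swap: [12, 30, 65, 77, 40, 93, 79]

After 2 steps: [12, 30, 65, 77, 40, 93, 79]


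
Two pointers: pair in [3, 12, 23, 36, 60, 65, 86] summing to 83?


lo=0(3)+hi=6(86)=89
lo=0(3)+hi=5(65)=68
lo=1(12)+hi=5(65)=77
lo=2(23)+hi=5(65)=88
lo=2(23)+hi=4(60)=83

Yes: 23+60=83


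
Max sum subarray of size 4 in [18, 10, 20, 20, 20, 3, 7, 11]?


[0:4]: 68
[1:5]: 70
[2:6]: 63
[3:7]: 50
[4:8]: 41

Max: 70 at [1:5]


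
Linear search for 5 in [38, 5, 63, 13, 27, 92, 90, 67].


i=0: 38!=5
i=1: 5==5 found!

Found at 1, 2 comps


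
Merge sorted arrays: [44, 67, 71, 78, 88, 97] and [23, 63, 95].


Take 23 from B
Take 44 from A
Take 63 from B
Take 67 from A
Take 71 from A
Take 78 from A
Take 88 from A
Take 95 from B

Merged: [23, 44, 63, 67, 71, 78, 88, 95, 97]


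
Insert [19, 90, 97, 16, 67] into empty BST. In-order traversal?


Insert 19: root
Insert 90: R from 19
Insert 97: R from 19 -> R from 90
Insert 16: L from 19
Insert 67: R from 19 -> L from 90

In-order: [16, 19, 67, 90, 97]


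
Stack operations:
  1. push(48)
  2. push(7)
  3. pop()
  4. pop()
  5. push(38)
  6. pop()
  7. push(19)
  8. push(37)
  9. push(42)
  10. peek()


push(48) -> [48]
push(7) -> [48, 7]
pop()->7, [48]
pop()->48, []
push(38) -> [38]
pop()->38, []
push(19) -> [19]
push(37) -> [19, 37]
push(42) -> [19, 37, 42]
peek()->42

Final stack: [19, 37, 42]


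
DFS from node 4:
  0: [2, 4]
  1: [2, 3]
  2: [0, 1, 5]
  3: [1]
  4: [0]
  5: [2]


Visit 4, push [0]
Visit 0, push [2]
Visit 2, push [5, 1]
Visit 1, push [3]
Visit 3, push []
Visit 5, push []

DFS order: [4, 0, 2, 1, 3, 5]


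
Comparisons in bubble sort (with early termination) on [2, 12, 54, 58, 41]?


Algorithm: bubble sort (with early termination)
Input: [2, 12, 54, 58, 41]
Sorted: [2, 12, 41, 54, 58]

9


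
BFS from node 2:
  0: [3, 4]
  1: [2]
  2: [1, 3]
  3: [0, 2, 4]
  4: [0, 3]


Visit 2, enqueue [1, 3]
Visit 1, enqueue []
Visit 3, enqueue [0, 4]
Visit 0, enqueue []
Visit 4, enqueue []

BFS order: [2, 1, 3, 0, 4]


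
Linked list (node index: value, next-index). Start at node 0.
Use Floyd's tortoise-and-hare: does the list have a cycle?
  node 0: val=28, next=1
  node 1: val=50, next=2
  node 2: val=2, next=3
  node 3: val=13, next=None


Floyd's tortoise (slow, +1) and hare (fast, +2):
  init: slow=0, fast=0
  step 1: slow=1, fast=2
  step 2: fast 2->3->None, no cycle

Cycle: no


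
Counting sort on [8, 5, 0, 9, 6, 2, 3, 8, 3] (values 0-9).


Input: [8, 5, 0, 9, 6, 2, 3, 8, 3]
Counts: [1, 0, 1, 2, 0, 1, 1, 0, 2, 1]

Sorted: [0, 2, 3, 3, 5, 6, 8, 8, 9]


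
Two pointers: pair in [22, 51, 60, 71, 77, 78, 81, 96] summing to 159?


lo=0(22)+hi=7(96)=118
lo=1(51)+hi=7(96)=147
lo=2(60)+hi=7(96)=156
lo=3(71)+hi=7(96)=167
lo=3(71)+hi=6(81)=152
lo=4(77)+hi=6(81)=158
lo=5(78)+hi=6(81)=159

Yes: 78+81=159


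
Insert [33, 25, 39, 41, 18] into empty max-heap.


Insert 33: [33]
Insert 25: [33, 25]
Insert 39: [39, 25, 33]
Insert 41: [41, 39, 33, 25]
Insert 18: [41, 39, 33, 25, 18]

Final heap: [41, 39, 33, 25, 18]


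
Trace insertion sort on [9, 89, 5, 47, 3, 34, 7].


Initial: [9, 89, 5, 47, 3, 34, 7]
Insert 89: [9, 89, 5, 47, 3, 34, 7]
Insert 5: [5, 9, 89, 47, 3, 34, 7]
Insert 47: [5, 9, 47, 89, 3, 34, 7]
Insert 3: [3, 5, 9, 47, 89, 34, 7]
Insert 34: [3, 5, 9, 34, 47, 89, 7]
Insert 7: [3, 5, 7, 9, 34, 47, 89]

Sorted: [3, 5, 7, 9, 34, 47, 89]


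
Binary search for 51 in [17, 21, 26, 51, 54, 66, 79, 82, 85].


Step 1: lo=0, hi=8, mid=4, val=54
Step 2: lo=0, hi=3, mid=1, val=21
Step 3: lo=2, hi=3, mid=2, val=26
Step 4: lo=3, hi=3, mid=3, val=51

Found at index 3


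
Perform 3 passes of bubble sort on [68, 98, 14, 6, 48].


Initial: [68, 98, 14, 6, 48]
Pass 1: [68, 14, 6, 48, 98] (3 swaps)
Pass 2: [14, 6, 48, 68, 98] (3 swaps)
Pass 3: [6, 14, 48, 68, 98] (1 swaps)

After 3 passes: [6, 14, 48, 68, 98]


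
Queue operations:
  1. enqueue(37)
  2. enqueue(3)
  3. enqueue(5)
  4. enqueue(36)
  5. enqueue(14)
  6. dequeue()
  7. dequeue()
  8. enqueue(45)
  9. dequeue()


enqueue(37) -> [37]
enqueue(3) -> [37, 3]
enqueue(5) -> [37, 3, 5]
enqueue(36) -> [37, 3, 5, 36]
enqueue(14) -> [37, 3, 5, 36, 14]
dequeue()->37, [3, 5, 36, 14]
dequeue()->3, [5, 36, 14]
enqueue(45) -> [5, 36, 14, 45]
dequeue()->5, [36, 14, 45]

Final queue: [36, 14, 45]


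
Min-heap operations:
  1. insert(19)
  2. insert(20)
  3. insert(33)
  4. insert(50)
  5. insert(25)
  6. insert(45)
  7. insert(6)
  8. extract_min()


insert(19) -> [19]
insert(20) -> [19, 20]
insert(33) -> [19, 20, 33]
insert(50) -> [19, 20, 33, 50]
insert(25) -> [19, 20, 33, 50, 25]
insert(45) -> [19, 20, 33, 50, 25, 45]
insert(6) -> [6, 20, 19, 50, 25, 45, 33]
extract_min()->6, [19, 20, 33, 50, 25, 45]

Final heap: [19, 20, 33, 50, 25, 45]


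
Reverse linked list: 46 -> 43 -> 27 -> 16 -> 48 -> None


Step 1: curr=46, set curr.next=prev(None) | reversed so far: 46
Step 2: curr=43, set curr.next=prev(46) | reversed so far: 43 -> 46
Step 3: curr=27, set curr.next=prev(43) | reversed so far: 27 -> 43 -> 46
Step 4: curr=16, set curr.next=prev(27) | reversed so far: 16 -> 27 -> 43 -> 46
Step 5: curr=48, set curr.next=prev(16) | reversed so far: 48 -> 16 -> 27 -> 43 -> 46

48 -> 16 -> 27 -> 43 -> 46 -> None


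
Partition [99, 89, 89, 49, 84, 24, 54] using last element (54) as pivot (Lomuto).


Pivot: 54
  49 <= 54: swap -> [49, 89, 89, 99, 84, 24, 54]
  24 <= 54: swap -> [49, 24, 89, 99, 84, 89, 54]
Place pivot at 2: [49, 24, 54, 99, 84, 89, 89]

Partitioned: [49, 24, 54, 99, 84, 89, 89]


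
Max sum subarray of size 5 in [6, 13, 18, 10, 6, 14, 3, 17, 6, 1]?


[0:5]: 53
[1:6]: 61
[2:7]: 51
[3:8]: 50
[4:9]: 46
[5:10]: 41

Max: 61 at [1:6]


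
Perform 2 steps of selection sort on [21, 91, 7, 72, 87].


Initial: [21, 91, 7, 72, 87]
Step 1: min=7 at 2
  Swap: [7, 91, 21, 72, 87]
Step 2: min=21 at 2
  Swap: [7, 21, 91, 72, 87]

After 2 steps: [7, 21, 91, 72, 87]


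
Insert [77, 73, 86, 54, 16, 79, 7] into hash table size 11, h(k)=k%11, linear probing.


Insert 77: h=0 -> slot 0
Insert 73: h=7 -> slot 7
Insert 86: h=9 -> slot 9
Insert 54: h=10 -> slot 10
Insert 16: h=5 -> slot 5
Insert 79: h=2 -> slot 2
Insert 7: h=7, 1 probes -> slot 8

Table: [77, None, 79, None, None, 16, None, 73, 7, 86, 54]


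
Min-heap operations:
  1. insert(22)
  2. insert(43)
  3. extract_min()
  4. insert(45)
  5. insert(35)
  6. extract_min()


insert(22) -> [22]
insert(43) -> [22, 43]
extract_min()->22, [43]
insert(45) -> [43, 45]
insert(35) -> [35, 45, 43]
extract_min()->35, [43, 45]

Final heap: [43, 45]


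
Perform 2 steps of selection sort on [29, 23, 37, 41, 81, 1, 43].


Initial: [29, 23, 37, 41, 81, 1, 43]
Step 1: min=1 at 5
  Swap: [1, 23, 37, 41, 81, 29, 43]
Step 2: min=23 at 1
  Swap: [1, 23, 37, 41, 81, 29, 43]

After 2 steps: [1, 23, 37, 41, 81, 29, 43]


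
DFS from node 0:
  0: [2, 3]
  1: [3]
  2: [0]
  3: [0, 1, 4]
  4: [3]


Visit 0, push [3, 2]
Visit 2, push []
Visit 3, push [4, 1]
Visit 1, push []
Visit 4, push []

DFS order: [0, 2, 3, 1, 4]


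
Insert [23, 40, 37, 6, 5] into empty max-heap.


Insert 23: [23]
Insert 40: [40, 23]
Insert 37: [40, 23, 37]
Insert 6: [40, 23, 37, 6]
Insert 5: [40, 23, 37, 6, 5]

Final heap: [40, 23, 37, 6, 5]


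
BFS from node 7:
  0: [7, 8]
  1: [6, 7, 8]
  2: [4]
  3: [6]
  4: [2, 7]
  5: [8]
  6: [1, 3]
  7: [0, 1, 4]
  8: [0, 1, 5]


Visit 7, enqueue [0, 1, 4]
Visit 0, enqueue [8]
Visit 1, enqueue [6]
Visit 4, enqueue [2]
Visit 8, enqueue [5]
Visit 6, enqueue [3]
Visit 2, enqueue []
Visit 5, enqueue []
Visit 3, enqueue []

BFS order: [7, 0, 1, 4, 8, 6, 2, 5, 3]


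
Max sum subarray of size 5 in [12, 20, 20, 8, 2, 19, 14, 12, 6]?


[0:5]: 62
[1:6]: 69
[2:7]: 63
[3:8]: 55
[4:9]: 53

Max: 69 at [1:6]


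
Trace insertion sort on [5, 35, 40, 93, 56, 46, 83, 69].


Initial: [5, 35, 40, 93, 56, 46, 83, 69]
Insert 35: [5, 35, 40, 93, 56, 46, 83, 69]
Insert 40: [5, 35, 40, 93, 56, 46, 83, 69]
Insert 93: [5, 35, 40, 93, 56, 46, 83, 69]
Insert 56: [5, 35, 40, 56, 93, 46, 83, 69]
Insert 46: [5, 35, 40, 46, 56, 93, 83, 69]
Insert 83: [5, 35, 40, 46, 56, 83, 93, 69]
Insert 69: [5, 35, 40, 46, 56, 69, 83, 93]

Sorted: [5, 35, 40, 46, 56, 69, 83, 93]


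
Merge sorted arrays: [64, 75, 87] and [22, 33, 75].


Take 22 from B
Take 33 from B
Take 64 from A
Take 75 from A
Take 75 from B

Merged: [22, 33, 64, 75, 75, 87]


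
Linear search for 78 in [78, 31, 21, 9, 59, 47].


i=0: 78==78 found!

Found at 0, 1 comps


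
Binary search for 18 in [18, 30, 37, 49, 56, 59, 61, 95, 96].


Step 1: lo=0, hi=8, mid=4, val=56
Step 2: lo=0, hi=3, mid=1, val=30
Step 3: lo=0, hi=0, mid=0, val=18

Found at index 0


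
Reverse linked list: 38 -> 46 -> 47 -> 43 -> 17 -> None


Step 1: curr=38, set curr.next=prev(None) | reversed so far: 38
Step 2: curr=46, set curr.next=prev(38) | reversed so far: 46 -> 38
Step 3: curr=47, set curr.next=prev(46) | reversed so far: 47 -> 46 -> 38
Step 4: curr=43, set curr.next=prev(47) | reversed so far: 43 -> 47 -> 46 -> 38
Step 5: curr=17, set curr.next=prev(43) | reversed so far: 17 -> 43 -> 47 -> 46 -> 38

17 -> 43 -> 47 -> 46 -> 38 -> None


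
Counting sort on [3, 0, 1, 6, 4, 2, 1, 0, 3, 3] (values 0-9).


Input: [3, 0, 1, 6, 4, 2, 1, 0, 3, 3]
Counts: [2, 2, 1, 3, 1, 0, 1, 0, 0, 0]

Sorted: [0, 0, 1, 1, 2, 3, 3, 3, 4, 6]


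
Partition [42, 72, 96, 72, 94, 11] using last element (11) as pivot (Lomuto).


Pivot: 11
Place pivot at 0: [11, 72, 96, 72, 94, 42]

Partitioned: [11, 72, 96, 72, 94, 42]


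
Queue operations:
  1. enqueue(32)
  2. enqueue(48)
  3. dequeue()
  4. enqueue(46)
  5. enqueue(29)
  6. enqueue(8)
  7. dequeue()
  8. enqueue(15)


enqueue(32) -> [32]
enqueue(48) -> [32, 48]
dequeue()->32, [48]
enqueue(46) -> [48, 46]
enqueue(29) -> [48, 46, 29]
enqueue(8) -> [48, 46, 29, 8]
dequeue()->48, [46, 29, 8]
enqueue(15) -> [46, 29, 8, 15]

Final queue: [46, 29, 8, 15]


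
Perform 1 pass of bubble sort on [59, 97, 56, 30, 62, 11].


Initial: [59, 97, 56, 30, 62, 11]
Pass 1: [59, 56, 30, 62, 11, 97] (4 swaps)

After 1 pass: [59, 56, 30, 62, 11, 97]


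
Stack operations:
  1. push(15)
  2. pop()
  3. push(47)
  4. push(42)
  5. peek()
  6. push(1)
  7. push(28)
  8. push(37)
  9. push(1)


push(15) -> [15]
pop()->15, []
push(47) -> [47]
push(42) -> [47, 42]
peek()->42
push(1) -> [47, 42, 1]
push(28) -> [47, 42, 1, 28]
push(37) -> [47, 42, 1, 28, 37]
push(1) -> [47, 42, 1, 28, 37, 1]

Final stack: [47, 42, 1, 28, 37, 1]


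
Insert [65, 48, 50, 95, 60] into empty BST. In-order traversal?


Insert 65: root
Insert 48: L from 65
Insert 50: L from 65 -> R from 48
Insert 95: R from 65
Insert 60: L from 65 -> R from 48 -> R from 50

In-order: [48, 50, 60, 65, 95]


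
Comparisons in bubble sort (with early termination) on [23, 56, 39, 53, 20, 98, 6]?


Algorithm: bubble sort (with early termination)
Input: [23, 56, 39, 53, 20, 98, 6]
Sorted: [6, 20, 23, 39, 53, 56, 98]

21


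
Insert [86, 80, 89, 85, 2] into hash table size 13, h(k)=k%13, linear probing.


Insert 86: h=8 -> slot 8
Insert 80: h=2 -> slot 2
Insert 89: h=11 -> slot 11
Insert 85: h=7 -> slot 7
Insert 2: h=2, 1 probes -> slot 3

Table: [None, None, 80, 2, None, None, None, 85, 86, None, None, 89, None]


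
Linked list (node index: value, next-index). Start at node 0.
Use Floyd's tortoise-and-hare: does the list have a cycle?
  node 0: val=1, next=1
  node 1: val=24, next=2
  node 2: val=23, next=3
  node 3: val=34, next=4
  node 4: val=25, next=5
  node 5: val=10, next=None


Floyd's tortoise (slow, +1) and hare (fast, +2):
  init: slow=0, fast=0
  step 1: slow=1, fast=2
  step 2: slow=2, fast=4
  step 3: fast 4->5->None, no cycle

Cycle: no
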